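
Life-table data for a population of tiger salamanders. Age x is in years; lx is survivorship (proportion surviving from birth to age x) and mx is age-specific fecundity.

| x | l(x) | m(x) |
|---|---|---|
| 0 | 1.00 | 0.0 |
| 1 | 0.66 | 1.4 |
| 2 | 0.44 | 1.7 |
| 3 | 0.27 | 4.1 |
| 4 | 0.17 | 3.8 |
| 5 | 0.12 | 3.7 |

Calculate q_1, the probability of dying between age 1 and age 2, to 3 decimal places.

0.333

q_1 = (l_1 − l_2) / l_1 = (0.66 − 0.44) / 0.66
     = 0.22 / 0.66 = 0.333333… → 0.333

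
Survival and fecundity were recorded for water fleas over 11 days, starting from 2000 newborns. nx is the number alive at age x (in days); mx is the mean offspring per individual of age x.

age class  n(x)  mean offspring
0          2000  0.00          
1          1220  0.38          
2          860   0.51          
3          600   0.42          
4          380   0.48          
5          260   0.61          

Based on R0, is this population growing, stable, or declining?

lx = nx/n0 = nx/2000: 1, 0.61, 0.43, 0.3, 0.19, 0.13
R0 = Σ lx·mx = 0 + 0.2318 + 0.2193 + 0.126 + 0.0912 + 0.0793 = 0.7476
R0 < 1, so the population is declining.

declining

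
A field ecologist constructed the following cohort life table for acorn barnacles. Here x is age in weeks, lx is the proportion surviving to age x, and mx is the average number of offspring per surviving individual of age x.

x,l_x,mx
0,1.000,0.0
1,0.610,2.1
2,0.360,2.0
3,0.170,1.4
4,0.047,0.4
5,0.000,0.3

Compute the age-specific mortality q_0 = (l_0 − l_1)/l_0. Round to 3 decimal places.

q_0 = (l_0 − l_1) / l_0 = (1 − 0.61) / 1
     = 0.39 / 1 = 0.39 → 0.390

0.390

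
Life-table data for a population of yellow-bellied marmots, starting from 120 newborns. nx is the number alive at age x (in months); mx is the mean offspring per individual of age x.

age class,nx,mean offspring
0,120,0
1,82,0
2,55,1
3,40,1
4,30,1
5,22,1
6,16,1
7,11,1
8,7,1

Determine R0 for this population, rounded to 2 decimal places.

1.51

lx = nx/n0 = nx/120: 1, 0.68333…, 0.45833…, 0.33333…, 0.25, 0.18333…, 0.13333…, 0.09167…, 0.05833…
lx·mx by age: 0, 0, 0.458333…, 0.333333…, 0.25, 0.183333…, 0.133333…, 0.091667…, 0.058333…
R0 = Σ lx·mx = 1.508333… → 1.51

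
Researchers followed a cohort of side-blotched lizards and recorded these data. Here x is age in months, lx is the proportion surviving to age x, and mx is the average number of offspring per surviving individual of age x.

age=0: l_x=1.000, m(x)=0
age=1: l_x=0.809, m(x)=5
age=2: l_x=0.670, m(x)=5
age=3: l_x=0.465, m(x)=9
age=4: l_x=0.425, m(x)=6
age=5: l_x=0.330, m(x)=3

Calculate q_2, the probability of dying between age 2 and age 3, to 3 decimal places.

0.306

q_2 = (l_2 − l_3) / l_2 = (0.67 − 0.465) / 0.67
     = 0.205 / 0.67 = 0.30597… → 0.306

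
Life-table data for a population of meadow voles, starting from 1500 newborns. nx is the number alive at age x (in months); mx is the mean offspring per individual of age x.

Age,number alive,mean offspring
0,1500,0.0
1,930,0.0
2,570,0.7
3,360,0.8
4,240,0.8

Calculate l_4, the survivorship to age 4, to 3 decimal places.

l_4 = n_4/n_0 = 240/1500 = 0.16 → 0.160

0.160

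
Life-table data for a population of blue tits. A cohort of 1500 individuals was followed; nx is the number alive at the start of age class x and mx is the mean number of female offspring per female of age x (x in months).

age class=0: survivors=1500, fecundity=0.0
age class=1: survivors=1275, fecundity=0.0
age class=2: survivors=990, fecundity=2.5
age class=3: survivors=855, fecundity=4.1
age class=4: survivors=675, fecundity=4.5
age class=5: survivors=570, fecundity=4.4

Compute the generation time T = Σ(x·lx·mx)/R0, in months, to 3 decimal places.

3.484

lx = nx/n0 = nx/1500: 1, 0.85, 0.66, 0.57, 0.45, 0.38
lx·mx: 0, 0, 1.65, 2.337, 2.025, 1.672 → R0 = 7.684
x·lx·mx: 0, 0, 3.3, 7.011, 8.1, 8.36 → Σ = 26.771
T = 26.771 / 7.684 = 3.483993… → 3.484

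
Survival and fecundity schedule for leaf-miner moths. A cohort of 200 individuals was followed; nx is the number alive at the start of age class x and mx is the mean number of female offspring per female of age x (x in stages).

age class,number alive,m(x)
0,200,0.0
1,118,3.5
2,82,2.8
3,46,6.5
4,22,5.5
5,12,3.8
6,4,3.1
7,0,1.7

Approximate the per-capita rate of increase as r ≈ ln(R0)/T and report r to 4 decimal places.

lx = nx/n0 = nx/200: 1, 0.59, 0.41, 0.23, 0.11, 0.06, 0.02, 0
R0 = Σ lx·mx = 0 + 2.065 + 1.148 + 1.495 + 0.605 + 0.228 + 0.062 + 0 = 5.603
Σ x·lx·mx = 12.778; T = 12.778/5.603 = 2.28056…
r ≈ ln(R0)/T = ln(5.603)/2.28056… = 0.755647… → 0.7556

0.7556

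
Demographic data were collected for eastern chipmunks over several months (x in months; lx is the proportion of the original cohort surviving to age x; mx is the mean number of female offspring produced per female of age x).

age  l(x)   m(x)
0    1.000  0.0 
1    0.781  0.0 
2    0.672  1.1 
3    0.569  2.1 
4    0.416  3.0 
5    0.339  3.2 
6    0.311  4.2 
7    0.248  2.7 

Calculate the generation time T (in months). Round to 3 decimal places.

lx·mx: 0, 0, 0.7392, 1.1949, 1.248, 1.0848, 1.3062, 0.6696 → R0 = 6.2427
x·lx·mx: 0, 0, 1.4784, 3.5847, 4.992, 5.424, 7.8372, 4.6872 → Σ = 28.0035
T = 28.0035 / 6.2427 = 4.485799… → 4.486

4.486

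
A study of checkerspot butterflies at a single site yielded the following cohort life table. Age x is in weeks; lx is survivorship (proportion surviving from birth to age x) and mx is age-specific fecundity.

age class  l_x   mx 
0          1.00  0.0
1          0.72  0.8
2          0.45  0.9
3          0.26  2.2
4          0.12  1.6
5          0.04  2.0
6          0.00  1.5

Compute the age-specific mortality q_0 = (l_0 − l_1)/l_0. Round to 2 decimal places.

0.28

q_0 = (l_0 − l_1) / l_0 = (1 − 0.72) / 1
     = 0.28 / 1 = 0.28 → 0.28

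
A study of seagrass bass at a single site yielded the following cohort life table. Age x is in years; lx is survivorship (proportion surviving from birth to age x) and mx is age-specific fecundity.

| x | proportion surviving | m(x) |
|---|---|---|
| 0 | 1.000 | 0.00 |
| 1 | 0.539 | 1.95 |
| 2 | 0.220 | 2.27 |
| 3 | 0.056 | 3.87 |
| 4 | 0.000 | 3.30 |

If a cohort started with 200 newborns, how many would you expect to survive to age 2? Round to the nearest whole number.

Expected survivors = N0 · l_2 = 200 × 0.220 = 44 → 44

44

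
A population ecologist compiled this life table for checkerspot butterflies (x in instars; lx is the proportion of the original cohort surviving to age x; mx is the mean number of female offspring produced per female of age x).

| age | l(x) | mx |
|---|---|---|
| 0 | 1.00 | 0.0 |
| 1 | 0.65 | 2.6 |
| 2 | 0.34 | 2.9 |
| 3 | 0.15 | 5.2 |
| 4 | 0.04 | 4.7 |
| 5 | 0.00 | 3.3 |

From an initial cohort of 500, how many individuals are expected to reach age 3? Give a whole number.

Expected survivors = N0 · l_3 = 500 × 0.15 = 75 → 75

75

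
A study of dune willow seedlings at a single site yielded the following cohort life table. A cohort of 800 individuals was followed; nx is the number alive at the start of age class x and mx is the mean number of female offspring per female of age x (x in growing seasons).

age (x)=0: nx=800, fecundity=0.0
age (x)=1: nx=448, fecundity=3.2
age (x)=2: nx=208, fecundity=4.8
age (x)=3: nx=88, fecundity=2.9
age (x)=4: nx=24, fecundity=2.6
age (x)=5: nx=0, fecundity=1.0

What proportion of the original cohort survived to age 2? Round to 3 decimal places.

0.260

l_2 = n_2/n_0 = 208/800 = 0.26 → 0.260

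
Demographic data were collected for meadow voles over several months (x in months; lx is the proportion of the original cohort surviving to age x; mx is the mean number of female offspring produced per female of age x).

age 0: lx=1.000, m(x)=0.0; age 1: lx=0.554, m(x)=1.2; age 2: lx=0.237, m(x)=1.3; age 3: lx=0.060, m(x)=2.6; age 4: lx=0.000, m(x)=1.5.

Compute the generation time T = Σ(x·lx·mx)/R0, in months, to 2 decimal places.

1.55

lx·mx: 0, 0.6648, 0.3081, 0.156, 0 → R0 = 1.1289
x·lx·mx: 0, 0.6648, 0.6162, 0.468, 0 → Σ = 1.749
T = 1.749 / 1.1289 = 1.549296… → 1.55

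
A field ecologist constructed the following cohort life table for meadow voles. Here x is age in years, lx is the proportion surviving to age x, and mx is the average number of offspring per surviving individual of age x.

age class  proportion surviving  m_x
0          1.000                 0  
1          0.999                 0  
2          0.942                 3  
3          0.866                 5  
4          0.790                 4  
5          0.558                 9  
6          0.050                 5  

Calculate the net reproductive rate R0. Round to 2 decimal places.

lx·mx by age: 0, 0, 2.826, 4.33, 3.16, 5.022, 0.25
R0 = Σ lx·mx = 15.588 → 15.59

15.59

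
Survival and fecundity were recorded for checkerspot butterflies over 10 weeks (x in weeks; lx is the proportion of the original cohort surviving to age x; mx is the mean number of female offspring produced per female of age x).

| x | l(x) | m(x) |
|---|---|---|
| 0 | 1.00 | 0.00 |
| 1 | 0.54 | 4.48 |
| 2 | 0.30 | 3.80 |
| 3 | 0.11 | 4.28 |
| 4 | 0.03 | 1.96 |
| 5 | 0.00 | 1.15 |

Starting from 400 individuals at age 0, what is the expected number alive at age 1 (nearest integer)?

216

Expected survivors = N0 · l_1 = 400 × 0.54 = 216 → 216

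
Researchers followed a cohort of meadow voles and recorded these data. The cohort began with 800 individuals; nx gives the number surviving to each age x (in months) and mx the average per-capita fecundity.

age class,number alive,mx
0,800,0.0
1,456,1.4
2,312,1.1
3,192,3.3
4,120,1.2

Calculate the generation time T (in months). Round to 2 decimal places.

2.16

lx = nx/n0 = nx/800: 1, 0.57, 0.39, 0.24, 0.15
lx·mx: 0, 0.798, 0.429, 0.792, 0.18 → R0 = 2.199
x·lx·mx: 0, 0.798, 0.858, 2.376, 0.72 → Σ = 4.752
T = 4.752 / 2.199 = 2.160982… → 2.16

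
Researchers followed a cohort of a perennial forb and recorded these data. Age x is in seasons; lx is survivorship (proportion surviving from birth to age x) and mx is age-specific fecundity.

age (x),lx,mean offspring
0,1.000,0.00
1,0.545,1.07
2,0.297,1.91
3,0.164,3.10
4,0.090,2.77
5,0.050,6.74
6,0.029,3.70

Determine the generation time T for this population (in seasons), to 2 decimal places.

lx·mx: 0, 0.58315, 0.56727, 0.5084, 0.2493, 0.337, 0.1073 → R0 = 2.35242
x·lx·mx: 0, 0.58315, 1.13454, 1.5252, 0.9972, 1.685, 0.6438 → Σ = 6.56889
T = 6.56889 / 2.35242 = 2.792397… → 2.79

2.79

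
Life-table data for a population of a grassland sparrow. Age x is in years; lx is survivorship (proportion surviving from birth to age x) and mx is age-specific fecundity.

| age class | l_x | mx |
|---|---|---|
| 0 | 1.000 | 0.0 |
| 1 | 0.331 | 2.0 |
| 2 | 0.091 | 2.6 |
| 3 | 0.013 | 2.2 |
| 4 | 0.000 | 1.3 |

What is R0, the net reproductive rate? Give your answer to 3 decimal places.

0.927

lx·mx by age: 0, 0.662, 0.2366, 0.0286, 0
R0 = Σ lx·mx = 0.9272 → 0.927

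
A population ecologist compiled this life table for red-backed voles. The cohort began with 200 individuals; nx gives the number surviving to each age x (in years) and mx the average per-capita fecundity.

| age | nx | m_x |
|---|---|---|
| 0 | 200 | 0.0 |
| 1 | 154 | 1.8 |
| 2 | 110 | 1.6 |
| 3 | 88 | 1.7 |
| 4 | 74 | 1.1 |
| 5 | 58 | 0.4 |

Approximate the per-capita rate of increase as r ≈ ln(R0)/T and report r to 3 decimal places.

lx = nx/n0 = nx/200: 1, 0.77, 0.55, 0.44, 0.37, 0.29
R0 = Σ lx·mx = 0 + 1.386 + 0.88 + 0.748 + 0.407 + 0.116 = 3.537
Σ x·lx·mx = 7.598; T = 7.598/3.537 = 2.14815…
r ≈ ln(R0)/T = ln(3.537)/2.14815… = 0.58808… → 0.588

0.588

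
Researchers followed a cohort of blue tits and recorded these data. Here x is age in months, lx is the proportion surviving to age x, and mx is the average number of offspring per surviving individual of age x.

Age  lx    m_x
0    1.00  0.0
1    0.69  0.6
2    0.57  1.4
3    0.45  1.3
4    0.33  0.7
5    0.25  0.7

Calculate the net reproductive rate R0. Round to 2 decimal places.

2.20

lx·mx by age: 0, 0.414, 0.798, 0.585, 0.231, 0.175
R0 = Σ lx·mx = 2.203 → 2.20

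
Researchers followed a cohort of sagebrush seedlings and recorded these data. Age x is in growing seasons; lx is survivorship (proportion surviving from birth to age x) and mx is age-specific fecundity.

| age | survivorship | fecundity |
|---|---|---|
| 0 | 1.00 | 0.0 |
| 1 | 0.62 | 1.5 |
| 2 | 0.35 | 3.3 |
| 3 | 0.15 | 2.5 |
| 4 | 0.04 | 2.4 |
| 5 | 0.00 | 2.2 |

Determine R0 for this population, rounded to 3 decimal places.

2.556

lx·mx by age: 0, 0.93, 1.155, 0.375, 0.096, 0
R0 = Σ lx·mx = 2.556 → 2.556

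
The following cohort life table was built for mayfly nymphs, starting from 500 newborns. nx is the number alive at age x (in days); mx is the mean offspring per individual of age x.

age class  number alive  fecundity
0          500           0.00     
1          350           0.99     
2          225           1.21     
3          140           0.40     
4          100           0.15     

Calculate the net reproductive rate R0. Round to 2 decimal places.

1.38

lx = nx/n0 = nx/500: 1, 0.7, 0.45, 0.28, 0.2
lx·mx by age: 0, 0.693, 0.5445, 0.112, 0.03
R0 = Σ lx·mx = 1.3795 → 1.38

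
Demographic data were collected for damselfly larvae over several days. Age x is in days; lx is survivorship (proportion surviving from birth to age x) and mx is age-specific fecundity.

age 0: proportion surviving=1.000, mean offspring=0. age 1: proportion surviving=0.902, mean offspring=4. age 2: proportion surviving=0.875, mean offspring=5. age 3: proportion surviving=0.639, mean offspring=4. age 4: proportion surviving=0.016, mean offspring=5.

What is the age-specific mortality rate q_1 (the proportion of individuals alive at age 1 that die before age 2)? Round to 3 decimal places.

0.030

q_1 = (l_1 − l_2) / l_1 = (0.902 − 0.875) / 0.902
     = 0.027 / 0.902 = 0.029933… → 0.030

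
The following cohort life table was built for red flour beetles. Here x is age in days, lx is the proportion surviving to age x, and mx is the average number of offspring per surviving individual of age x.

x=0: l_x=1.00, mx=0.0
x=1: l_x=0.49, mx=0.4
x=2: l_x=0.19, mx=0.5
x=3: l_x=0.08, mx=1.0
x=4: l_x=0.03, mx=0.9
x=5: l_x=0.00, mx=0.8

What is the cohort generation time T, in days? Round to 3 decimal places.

lx·mx: 0, 0.196, 0.095, 0.08, 0.027, 0 → R0 = 0.398
x·lx·mx: 0, 0.196, 0.19, 0.24, 0.108, 0 → Σ = 0.734
T = 0.734 / 0.398 = 1.844221… → 1.844

1.844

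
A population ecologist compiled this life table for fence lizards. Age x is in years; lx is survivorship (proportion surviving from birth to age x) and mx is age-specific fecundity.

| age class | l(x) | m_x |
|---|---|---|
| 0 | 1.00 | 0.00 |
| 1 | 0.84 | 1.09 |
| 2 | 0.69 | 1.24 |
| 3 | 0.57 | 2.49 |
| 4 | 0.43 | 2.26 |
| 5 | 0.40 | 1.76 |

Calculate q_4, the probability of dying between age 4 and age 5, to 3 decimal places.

0.070

q_4 = (l_4 − l_5) / l_4 = (0.43 − 0.4) / 0.43
     = 0.03 / 0.43 = 0.069767… → 0.070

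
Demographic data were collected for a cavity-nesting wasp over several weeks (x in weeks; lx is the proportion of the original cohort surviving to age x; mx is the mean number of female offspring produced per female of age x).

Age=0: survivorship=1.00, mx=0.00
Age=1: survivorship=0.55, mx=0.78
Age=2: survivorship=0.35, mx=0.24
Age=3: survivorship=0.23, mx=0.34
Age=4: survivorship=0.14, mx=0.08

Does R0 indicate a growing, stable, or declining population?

R0 = Σ lx·mx = 0 + 0.429 + 0.084 + 0.0782 + 0.0112 = 0.6024
R0 < 1, so the population is declining.

declining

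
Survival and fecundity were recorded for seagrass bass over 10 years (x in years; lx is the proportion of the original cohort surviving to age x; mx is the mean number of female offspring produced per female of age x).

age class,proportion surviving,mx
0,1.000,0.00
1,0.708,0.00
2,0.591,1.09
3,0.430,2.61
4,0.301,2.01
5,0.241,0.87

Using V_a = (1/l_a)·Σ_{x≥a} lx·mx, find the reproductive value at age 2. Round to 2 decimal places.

lx·mx for x ≥ 2: 0.64419, 1.1223, 0.60501, 0.20967 → sum = 2.58117
V_2 = 2.58117 / l_2 = 2.58117 / 0.591 = 4.367462… → 4.37

4.37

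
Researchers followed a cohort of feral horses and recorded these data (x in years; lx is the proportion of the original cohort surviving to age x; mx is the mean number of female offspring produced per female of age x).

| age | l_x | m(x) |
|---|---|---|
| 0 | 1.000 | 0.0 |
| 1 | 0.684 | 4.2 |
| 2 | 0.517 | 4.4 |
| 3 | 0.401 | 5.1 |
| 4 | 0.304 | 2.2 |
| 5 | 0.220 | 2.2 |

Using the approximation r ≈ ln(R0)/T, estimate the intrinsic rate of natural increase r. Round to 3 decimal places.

0.949

R0 = Σ lx·mx = 0 + 2.8728 + 2.2748 + 2.0451 + 0.6688 + 0.484 = 8.3455
Σ x·lx·mx = 18.6529; T = 18.6529/8.3455 = 2.23508…
r ≈ ln(R0)/T = ln(8.3455)/2.23508… = 0.94928… → 0.949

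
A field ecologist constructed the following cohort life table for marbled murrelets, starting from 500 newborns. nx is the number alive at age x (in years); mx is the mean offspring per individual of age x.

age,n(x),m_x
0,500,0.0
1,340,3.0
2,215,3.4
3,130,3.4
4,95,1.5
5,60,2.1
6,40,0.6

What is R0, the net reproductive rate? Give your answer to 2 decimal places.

4.97

lx = nx/n0 = nx/500: 1, 0.68, 0.43, 0.26, 0.19, 0.12, 0.08
lx·mx by age: 0, 2.04, 1.462, 0.884, 0.285, 0.252, 0.048
R0 = Σ lx·mx = 4.971 → 4.97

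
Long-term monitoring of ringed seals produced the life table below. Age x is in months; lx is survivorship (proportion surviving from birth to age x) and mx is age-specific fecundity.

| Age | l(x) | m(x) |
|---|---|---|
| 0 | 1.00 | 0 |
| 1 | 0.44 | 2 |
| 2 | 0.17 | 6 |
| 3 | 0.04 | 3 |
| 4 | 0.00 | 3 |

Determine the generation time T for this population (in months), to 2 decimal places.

1.62

lx·mx: 0, 0.88, 1.02, 0.12, 0 → R0 = 2.02
x·lx·mx: 0, 0.88, 2.04, 0.36, 0 → Σ = 3.28
T = 3.28 / 2.02 = 1.623762… → 1.62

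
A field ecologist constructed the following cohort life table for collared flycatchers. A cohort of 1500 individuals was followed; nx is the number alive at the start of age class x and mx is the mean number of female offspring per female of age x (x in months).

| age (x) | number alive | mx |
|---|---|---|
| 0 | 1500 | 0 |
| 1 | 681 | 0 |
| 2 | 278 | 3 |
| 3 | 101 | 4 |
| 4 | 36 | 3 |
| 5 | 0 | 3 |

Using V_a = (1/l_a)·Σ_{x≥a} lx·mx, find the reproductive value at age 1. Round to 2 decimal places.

lx = nx/n0 = nx/1500: 1, 0.454, 0.18533…, 0.06733…, 0.024, 0
lx·mx for x ≥ 1: 0, 0.556…, 0.269333…, 0.072, 0 → sum = 0.897333…
V_1 = 0.897333… / l_1 = 0.897333… / 0.454 = 1.976505… → 1.98

1.98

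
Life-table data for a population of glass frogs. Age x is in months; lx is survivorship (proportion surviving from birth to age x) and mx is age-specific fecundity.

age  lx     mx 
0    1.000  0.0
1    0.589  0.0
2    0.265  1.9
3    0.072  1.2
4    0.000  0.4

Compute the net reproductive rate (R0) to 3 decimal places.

0.590

lx·mx by age: 0, 0, 0.5035, 0.0864, 0
R0 = Σ lx·mx = 0.5899 → 0.590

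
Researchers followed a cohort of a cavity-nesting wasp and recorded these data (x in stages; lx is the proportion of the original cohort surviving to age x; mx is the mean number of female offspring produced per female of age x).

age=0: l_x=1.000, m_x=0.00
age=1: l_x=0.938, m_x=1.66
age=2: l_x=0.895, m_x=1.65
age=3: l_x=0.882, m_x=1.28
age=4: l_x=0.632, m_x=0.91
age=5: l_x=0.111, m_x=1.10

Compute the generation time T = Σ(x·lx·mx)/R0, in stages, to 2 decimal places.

2.22

lx·mx: 0, 1.55708, 1.47675, 1.12896, 0.57512, 0.1221 → R0 = 4.86001
x·lx·mx: 0, 1.55708, 2.9535, 3.38688, 2.30048, 0.6105 → Σ = 10.80844
T = 10.80844 / 4.86001 = 2.223954… → 2.22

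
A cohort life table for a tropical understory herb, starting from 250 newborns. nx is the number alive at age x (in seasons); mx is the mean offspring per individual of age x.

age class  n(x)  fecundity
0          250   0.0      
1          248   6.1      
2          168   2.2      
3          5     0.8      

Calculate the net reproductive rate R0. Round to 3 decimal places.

7.546

lx = nx/n0 = nx/250: 1, 0.992, 0.672, 0.02
lx·mx by age: 0, 6.0512, 1.4784, 0.016
R0 = Σ lx·mx = 7.5456 → 7.546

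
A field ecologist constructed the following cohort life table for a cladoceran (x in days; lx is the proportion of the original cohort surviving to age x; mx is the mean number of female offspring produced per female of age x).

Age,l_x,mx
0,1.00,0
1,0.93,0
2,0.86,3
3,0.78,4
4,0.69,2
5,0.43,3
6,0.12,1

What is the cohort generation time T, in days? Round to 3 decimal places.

lx·mx: 0, 0, 2.58, 3.12, 1.38, 1.29, 0.12 → R0 = 8.49
x·lx·mx: 0, 0, 5.16, 9.36, 5.52, 6.45, 0.72 → Σ = 27.21
T = 27.21 / 8.49 = 3.204947… → 3.205

3.205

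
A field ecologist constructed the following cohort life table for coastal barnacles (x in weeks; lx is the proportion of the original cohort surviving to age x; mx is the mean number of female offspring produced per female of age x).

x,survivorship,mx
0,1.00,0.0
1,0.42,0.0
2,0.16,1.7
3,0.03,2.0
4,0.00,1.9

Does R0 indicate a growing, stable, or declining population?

declining

R0 = Σ lx·mx = 0 + 0 + 0.272 + 0.06 + 0 = 0.332
R0 < 1, so the population is declining.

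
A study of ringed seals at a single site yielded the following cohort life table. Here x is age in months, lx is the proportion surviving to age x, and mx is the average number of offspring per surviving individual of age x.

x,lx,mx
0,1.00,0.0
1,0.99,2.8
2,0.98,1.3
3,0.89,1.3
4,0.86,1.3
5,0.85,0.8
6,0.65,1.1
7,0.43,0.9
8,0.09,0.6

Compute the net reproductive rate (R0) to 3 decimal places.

lx·mx by age: 0, 2.772, 1.274, 1.157, 1.118, 0.68, 0.715, 0.387, 0.054
R0 = Σ lx·mx = 8.157 → 8.157

8.157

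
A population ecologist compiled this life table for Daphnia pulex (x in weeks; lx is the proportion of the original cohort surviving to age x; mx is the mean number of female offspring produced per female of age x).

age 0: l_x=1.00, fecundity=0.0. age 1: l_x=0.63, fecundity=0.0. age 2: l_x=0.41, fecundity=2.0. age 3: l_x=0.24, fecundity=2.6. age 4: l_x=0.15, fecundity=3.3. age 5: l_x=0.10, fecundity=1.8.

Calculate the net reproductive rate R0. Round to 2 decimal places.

2.12

lx·mx by age: 0, 0, 0.82, 0.624, 0.495, 0.18
R0 = Σ lx·mx = 2.119 → 2.12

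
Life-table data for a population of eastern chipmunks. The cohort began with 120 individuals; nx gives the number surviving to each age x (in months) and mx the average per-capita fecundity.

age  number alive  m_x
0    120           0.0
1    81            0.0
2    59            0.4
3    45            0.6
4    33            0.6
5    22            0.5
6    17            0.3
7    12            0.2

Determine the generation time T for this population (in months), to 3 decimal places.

lx = nx/n0 = nx/120: 1, 0.675, 0.49167…, 0.375, 0.275, 0.18333…, 0.14167…, 0.1
lx·mx: 0, 0, 0.196667…, 0.225, 0.165, 0.091667…, 0.0425…, 0.02 → R0 = 0.740833…
x·lx·mx: 0, 0, 0.393333…, 0.675, 0.66, 0.458333…, 0.255…, 0.14 → Σ = 2.581667…
T = 2.581667… / 0.740833… = 3.484814… → 3.485

3.485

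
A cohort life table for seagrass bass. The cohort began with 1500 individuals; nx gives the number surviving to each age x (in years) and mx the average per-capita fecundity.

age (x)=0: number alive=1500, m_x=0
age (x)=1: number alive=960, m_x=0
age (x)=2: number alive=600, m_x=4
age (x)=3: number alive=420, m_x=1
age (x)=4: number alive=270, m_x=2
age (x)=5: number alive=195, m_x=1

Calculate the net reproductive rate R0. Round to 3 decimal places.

lx = nx/n0 = nx/1500: 1, 0.64, 0.4, 0.28, 0.18, 0.13
lx·mx by age: 0, 0, 1.6, 0.28, 0.36, 0.13
R0 = Σ lx·mx = 2.37 → 2.370

2.370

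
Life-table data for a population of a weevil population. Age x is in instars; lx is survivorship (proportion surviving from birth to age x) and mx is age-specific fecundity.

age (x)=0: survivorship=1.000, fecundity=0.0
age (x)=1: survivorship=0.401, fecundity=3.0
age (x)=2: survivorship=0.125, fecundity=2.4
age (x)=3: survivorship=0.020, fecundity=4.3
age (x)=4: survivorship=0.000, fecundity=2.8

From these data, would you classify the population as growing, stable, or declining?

growing

R0 = Σ lx·mx = 0 + 1.203 + 0.3 + 0.086 + 0 = 1.589
R0 > 1, so the population is growing.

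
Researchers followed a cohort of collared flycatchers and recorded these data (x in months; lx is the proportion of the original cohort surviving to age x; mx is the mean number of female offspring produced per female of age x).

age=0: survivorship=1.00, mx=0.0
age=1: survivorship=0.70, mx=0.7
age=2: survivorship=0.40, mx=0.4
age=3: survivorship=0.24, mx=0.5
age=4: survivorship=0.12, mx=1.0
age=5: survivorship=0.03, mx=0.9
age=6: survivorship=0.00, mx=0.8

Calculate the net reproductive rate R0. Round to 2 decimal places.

0.92

lx·mx by age: 0, 0.49, 0.16, 0.12, 0.12, 0.027, 0
R0 = Σ lx·mx = 0.917 → 0.92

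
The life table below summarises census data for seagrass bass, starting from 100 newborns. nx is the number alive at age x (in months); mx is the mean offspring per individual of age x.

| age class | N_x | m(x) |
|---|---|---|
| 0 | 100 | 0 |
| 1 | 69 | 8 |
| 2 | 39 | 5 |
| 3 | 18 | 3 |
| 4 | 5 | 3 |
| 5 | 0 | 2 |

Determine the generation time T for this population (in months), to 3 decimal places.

lx = nx/n0 = nx/100: 1, 0.69, 0.39, 0.18, 0.05, 0
lx·mx: 0, 5.52, 1.95, 0.54, 0.15, 0 → R0 = 8.16
x·lx·mx: 0, 5.52, 3.9, 1.62, 0.6, 0 → Σ = 11.64
T = 11.64 / 8.16 = 1.426471… → 1.426

1.426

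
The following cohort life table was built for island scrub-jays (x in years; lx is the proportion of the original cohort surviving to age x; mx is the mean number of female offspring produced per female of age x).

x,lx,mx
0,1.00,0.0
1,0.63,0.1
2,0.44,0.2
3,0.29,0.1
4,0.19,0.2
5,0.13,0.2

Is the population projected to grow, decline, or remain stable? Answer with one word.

declining

R0 = Σ lx·mx = 0 + 0.063 + 0.088 + 0.029 + 0.038 + 0.026 = 0.244
R0 < 1, so the population is declining.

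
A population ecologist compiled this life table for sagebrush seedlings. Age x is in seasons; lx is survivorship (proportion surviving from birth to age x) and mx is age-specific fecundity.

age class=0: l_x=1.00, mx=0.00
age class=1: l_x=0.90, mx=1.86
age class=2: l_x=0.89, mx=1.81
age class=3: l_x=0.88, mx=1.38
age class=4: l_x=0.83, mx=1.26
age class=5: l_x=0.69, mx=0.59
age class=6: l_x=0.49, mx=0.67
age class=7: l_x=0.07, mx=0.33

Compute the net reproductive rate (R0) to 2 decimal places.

6.30

lx·mx by age: 0, 1.674, 1.6109, 1.2144, 1.0458, 0.4071, 0.3283, 0.0231
R0 = Σ lx·mx = 6.3036 → 6.30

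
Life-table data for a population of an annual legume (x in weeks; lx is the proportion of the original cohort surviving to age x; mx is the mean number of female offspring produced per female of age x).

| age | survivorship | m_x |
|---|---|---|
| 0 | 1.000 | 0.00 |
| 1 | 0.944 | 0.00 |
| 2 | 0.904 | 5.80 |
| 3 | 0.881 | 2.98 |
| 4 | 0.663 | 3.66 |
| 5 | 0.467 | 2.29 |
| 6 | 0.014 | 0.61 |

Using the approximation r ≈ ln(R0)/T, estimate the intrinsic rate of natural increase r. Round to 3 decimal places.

R0 = Σ lx·mx = 0 + 0 + 5.2432 + 2.62538 + 2.42658 + 1.06943 + 0.00854 = 11.37313
Σ x·lx·mx = 33.46725; T = 33.46725/11.37313 = 2.94266…
r ≈ ln(R0)/T = ln(11.37313)/2.94266… = 0.82621… → 0.826

0.826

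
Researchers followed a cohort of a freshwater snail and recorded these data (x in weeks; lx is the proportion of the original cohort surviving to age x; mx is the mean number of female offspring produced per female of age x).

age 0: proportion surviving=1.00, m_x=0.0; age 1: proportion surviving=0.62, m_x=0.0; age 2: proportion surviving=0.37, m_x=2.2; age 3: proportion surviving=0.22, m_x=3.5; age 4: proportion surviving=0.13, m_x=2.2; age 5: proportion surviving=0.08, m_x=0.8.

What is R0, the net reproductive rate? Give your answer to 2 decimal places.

lx·mx by age: 0, 0, 0.814, 0.77, 0.286, 0.064
R0 = Σ lx·mx = 1.934 → 1.93

1.93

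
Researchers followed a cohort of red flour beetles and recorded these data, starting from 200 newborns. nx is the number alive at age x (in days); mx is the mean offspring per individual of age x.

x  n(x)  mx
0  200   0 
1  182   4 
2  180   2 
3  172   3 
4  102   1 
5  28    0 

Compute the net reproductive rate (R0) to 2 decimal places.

8.53

lx = nx/n0 = nx/200: 1, 0.91, 0.9, 0.86, 0.51, 0.14
lx·mx by age: 0, 3.64, 1.8, 2.58, 0.51, 0
R0 = Σ lx·mx = 8.53 → 8.53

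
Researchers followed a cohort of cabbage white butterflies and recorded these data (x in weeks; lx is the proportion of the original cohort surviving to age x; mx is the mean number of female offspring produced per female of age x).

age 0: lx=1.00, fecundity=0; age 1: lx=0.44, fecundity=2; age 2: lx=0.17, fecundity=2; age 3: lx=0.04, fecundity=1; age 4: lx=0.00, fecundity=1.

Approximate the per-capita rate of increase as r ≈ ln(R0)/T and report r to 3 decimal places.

0.173

R0 = Σ lx·mx = 0 + 0.88 + 0.34 + 0.04 + 0 = 1.26
Σ x·lx·mx = 1.68; T = 1.68/1.26 = 1.33333…
r ≈ ln(R0)/T = ln(1.26)/1.33333… = 0.17333… → 0.173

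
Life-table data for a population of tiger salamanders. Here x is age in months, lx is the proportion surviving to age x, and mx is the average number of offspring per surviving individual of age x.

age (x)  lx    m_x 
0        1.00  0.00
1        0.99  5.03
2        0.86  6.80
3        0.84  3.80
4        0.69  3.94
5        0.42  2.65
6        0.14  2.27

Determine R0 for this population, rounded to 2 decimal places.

18.17

lx·mx by age: 0, 4.9797, 5.848, 3.192, 2.7186, 1.113, 0.3178
R0 = Σ lx·mx = 18.1691 → 18.17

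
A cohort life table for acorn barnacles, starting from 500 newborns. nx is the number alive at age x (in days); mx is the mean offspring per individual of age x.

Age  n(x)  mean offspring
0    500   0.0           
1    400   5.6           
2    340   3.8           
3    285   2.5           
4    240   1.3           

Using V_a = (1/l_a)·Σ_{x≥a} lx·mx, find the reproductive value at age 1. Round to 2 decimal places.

lx = nx/n0 = nx/500: 1, 0.8, 0.68, 0.57, 0.48
lx·mx for x ≥ 1: 4.48, 2.584, 1.425, 0.624 → sum = 9.113
V_1 = 9.113 / l_1 = 9.113 / 0.8 = 11.39125 → 11.39

11.39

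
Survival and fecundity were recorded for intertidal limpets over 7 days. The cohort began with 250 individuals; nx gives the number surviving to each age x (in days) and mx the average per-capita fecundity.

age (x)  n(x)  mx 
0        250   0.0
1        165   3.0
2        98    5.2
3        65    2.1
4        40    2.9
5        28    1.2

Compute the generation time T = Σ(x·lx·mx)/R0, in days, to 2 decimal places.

lx = nx/n0 = nx/250: 1, 0.66, 0.392, 0.26, 0.16, 0.112
lx·mx: 0, 1.98, 2.0384, 0.546, 0.464, 0.1344 → R0 = 5.1628
x·lx·mx: 0, 1.98, 4.0768, 1.638, 1.856, 0.672 → Σ = 10.2228
T = 10.2228 / 5.1628 = 1.980088… → 1.98

1.98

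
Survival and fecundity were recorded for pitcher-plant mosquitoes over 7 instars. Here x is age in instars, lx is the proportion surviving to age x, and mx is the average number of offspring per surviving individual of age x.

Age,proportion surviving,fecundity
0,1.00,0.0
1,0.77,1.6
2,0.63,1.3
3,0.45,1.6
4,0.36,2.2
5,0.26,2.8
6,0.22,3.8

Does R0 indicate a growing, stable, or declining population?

growing

R0 = Σ lx·mx = 0 + 1.232 + 0.819 + 0.72 + 0.792 + 0.728 + 0.836 = 5.127
R0 > 1, so the population is growing.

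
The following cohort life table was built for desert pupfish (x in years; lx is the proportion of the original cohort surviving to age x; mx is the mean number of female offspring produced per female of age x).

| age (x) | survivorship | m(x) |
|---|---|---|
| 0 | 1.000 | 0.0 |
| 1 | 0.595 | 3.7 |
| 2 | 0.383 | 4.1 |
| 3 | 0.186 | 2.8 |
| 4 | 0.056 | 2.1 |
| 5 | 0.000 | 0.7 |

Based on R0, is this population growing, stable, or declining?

growing

R0 = Σ lx·mx = 0 + 2.2015 + 1.5703 + 0.5208 + 0.1176 + 0 = 4.4102
R0 > 1, so the population is growing.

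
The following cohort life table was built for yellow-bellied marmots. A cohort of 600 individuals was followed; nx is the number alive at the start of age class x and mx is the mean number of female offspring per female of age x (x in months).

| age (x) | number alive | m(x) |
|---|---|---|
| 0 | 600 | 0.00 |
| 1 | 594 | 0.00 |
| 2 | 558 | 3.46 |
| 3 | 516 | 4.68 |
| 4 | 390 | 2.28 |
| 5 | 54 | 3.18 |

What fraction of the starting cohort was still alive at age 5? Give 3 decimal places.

l_5 = n_5/n_0 = 54/600 = 0.09 → 0.090

0.090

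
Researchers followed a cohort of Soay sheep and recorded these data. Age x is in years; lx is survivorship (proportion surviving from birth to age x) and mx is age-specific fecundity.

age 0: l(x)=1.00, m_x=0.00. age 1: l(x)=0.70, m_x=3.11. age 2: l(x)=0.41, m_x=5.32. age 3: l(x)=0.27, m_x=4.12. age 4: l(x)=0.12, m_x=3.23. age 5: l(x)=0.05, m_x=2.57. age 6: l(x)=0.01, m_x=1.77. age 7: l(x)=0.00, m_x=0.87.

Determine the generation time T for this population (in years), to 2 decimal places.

lx·mx: 0, 2.177, 2.1812, 1.1124, 0.3876, 0.1285, 0.0177, 0 → R0 = 6.0044
x·lx·mx: 0, 2.177, 4.3624, 3.3372, 1.5504, 0.6425, 0.1062, 0 → Σ = 12.1757
T = 12.1757 / 6.0044 = 2.027796… → 2.03

2.03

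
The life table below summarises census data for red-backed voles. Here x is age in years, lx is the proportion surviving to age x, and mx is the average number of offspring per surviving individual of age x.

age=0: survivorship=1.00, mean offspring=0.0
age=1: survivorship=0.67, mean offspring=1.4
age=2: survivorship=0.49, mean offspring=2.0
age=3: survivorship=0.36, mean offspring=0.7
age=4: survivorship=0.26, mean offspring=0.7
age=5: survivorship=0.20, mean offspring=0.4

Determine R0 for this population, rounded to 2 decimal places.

lx·mx by age: 0, 0.938, 0.98, 0.252, 0.182, 0.08
R0 = Σ lx·mx = 2.432 → 2.43

2.43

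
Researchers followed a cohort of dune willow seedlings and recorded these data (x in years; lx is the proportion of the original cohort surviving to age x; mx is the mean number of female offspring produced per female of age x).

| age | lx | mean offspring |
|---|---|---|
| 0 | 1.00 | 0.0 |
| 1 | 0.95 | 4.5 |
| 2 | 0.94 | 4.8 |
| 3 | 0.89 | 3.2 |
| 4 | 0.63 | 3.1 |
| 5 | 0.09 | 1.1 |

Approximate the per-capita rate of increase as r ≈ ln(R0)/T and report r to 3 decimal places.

R0 = Σ lx·mx = 0 + 4.275 + 4.512 + 2.848 + 1.953 + 0.099 = 13.687
Σ x·lx·mx = 30.15; T = 30.15/13.687 = 2.20282…
r ≈ ln(R0)/T = ln(13.687)/2.20282… = 1.18777… → 1.188

1.188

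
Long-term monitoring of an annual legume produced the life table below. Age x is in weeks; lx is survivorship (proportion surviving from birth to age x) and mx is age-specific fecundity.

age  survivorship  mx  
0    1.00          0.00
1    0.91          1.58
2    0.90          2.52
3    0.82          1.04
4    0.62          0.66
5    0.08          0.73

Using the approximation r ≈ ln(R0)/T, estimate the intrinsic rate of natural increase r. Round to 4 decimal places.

0.7758

R0 = Σ lx·mx = 0 + 1.4378 + 2.268 + 0.8528 + 0.4092 + 0.0584 = 5.0262
Σ x·lx·mx = 10.461; T = 10.461/5.0262 = 2.08129…
r ≈ ln(R0)/T = ln(5.0262)/2.08129… = 0.775798… → 0.7758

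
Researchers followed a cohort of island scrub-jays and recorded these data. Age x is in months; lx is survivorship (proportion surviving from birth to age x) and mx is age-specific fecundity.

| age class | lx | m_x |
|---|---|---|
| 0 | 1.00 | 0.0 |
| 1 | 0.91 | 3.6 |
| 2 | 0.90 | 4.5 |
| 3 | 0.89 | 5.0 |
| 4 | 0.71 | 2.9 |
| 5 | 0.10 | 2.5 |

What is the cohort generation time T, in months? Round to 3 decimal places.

2.429

lx·mx: 0, 3.276, 4.05, 4.45, 2.059, 0.25 → R0 = 14.085
x·lx·mx: 0, 3.276, 8.1, 13.35, 8.236, 1.25 → Σ = 34.212
T = 34.212 / 14.085 = 2.428967… → 2.429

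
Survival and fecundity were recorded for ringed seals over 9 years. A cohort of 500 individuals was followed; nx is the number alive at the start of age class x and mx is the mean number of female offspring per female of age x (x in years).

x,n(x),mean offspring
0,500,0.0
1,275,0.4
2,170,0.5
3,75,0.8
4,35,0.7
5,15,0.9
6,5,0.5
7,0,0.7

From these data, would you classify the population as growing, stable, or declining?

declining

lx = nx/n0 = nx/500: 1, 0.55, 0.34, 0.15, 0.07, 0.03, 0.01, 0
R0 = Σ lx·mx = 0 + 0.22 + 0.17 + 0.12 + 0.049 + 0.027 + 0.005 + 0 = 0.591
R0 < 1, so the population is declining.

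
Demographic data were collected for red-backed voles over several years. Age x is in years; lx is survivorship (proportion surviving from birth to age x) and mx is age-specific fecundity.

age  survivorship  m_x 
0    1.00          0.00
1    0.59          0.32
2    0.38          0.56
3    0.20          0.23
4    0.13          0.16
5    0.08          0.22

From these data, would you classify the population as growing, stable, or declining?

declining

R0 = Σ lx·mx = 0 + 0.1888 + 0.2128 + 0.046 + 0.0208 + 0.0176 = 0.486
R0 < 1, so the population is declining.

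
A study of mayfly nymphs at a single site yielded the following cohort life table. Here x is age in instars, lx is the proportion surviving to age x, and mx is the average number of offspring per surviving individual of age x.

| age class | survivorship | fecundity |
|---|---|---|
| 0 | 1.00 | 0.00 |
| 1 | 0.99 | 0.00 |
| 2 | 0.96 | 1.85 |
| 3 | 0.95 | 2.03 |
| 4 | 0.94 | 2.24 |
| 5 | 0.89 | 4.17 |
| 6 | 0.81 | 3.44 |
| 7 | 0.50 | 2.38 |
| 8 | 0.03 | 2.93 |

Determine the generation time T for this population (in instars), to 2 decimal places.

4.57

lx·mx: 0, 0, 1.776, 1.9285, 2.1056, 3.7113, 2.7864, 1.19, 0.0879 → R0 = 13.5857
x·lx·mx: 0, 0, 3.552, 5.7855, 8.4224, 18.5565, 16.7184, 8.33, 0.7032 → Σ = 62.068
T = 62.068 / 13.5857 = 4.568627… → 4.57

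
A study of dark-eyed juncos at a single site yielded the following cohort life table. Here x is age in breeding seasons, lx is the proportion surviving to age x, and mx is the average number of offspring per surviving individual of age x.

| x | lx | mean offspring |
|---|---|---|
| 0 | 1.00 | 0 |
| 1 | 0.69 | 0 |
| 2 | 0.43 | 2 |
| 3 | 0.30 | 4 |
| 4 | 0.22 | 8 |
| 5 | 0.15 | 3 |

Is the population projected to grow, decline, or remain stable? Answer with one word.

growing

R0 = Σ lx·mx = 0 + 0 + 0.86 + 1.2 + 1.76 + 0.45 = 4.27
R0 > 1, so the population is growing.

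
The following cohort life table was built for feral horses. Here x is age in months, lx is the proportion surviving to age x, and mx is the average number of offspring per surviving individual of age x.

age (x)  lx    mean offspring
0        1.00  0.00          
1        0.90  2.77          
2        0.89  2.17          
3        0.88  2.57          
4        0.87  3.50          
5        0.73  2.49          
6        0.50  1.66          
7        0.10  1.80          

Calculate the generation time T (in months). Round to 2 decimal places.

3.24

lx·mx: 0, 2.493, 1.9313, 2.2616, 3.045, 1.8177, 0.83, 0.18 → R0 = 12.5586
x·lx·mx: 0, 2.493, 3.8626, 6.7848, 12.18, 9.0885, 4.98, 1.26 → Σ = 40.6489
T = 40.6489 / 12.5586 = 3.236738… → 3.24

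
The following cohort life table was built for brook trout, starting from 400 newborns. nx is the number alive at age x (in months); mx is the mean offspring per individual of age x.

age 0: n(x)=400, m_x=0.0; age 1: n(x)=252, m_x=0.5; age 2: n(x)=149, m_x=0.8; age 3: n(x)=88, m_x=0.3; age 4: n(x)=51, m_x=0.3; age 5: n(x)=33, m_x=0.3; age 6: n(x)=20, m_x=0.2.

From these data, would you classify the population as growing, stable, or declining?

lx = nx/n0 = nx/400: 1, 0.63, 0.3725, 0.22, 0.1275, 0.0825, 0.05
R0 = Σ lx·mx = 0 + 0.315 + 0.298 + 0.066 + 0.03825 + 0.02475 + 0.01 = 0.752
R0 < 1, so the population is declining.

declining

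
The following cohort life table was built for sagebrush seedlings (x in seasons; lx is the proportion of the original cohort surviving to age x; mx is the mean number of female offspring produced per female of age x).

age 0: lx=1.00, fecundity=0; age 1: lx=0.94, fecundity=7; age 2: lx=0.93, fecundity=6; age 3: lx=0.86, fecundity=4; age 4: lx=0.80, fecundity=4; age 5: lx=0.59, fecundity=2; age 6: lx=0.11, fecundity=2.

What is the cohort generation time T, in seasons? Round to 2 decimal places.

lx·mx: 0, 6.58, 5.58, 3.44, 3.2, 1.18, 0.22 → R0 = 20.2
x·lx·mx: 0, 6.58, 11.16, 10.32, 12.8, 5.9, 1.32 → Σ = 48.08
T = 48.08 / 20.2 = 2.380198… → 2.38

2.38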